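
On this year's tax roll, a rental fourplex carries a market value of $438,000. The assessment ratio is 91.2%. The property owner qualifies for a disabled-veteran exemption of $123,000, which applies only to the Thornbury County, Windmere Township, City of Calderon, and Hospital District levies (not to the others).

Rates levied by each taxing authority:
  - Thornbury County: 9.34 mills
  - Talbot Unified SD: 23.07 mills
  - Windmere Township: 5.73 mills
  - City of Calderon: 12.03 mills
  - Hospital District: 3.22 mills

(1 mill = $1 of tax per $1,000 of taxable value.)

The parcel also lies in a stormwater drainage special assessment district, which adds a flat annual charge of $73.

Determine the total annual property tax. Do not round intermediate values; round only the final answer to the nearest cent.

$17,670.60

Assessed value = $438,000 × 0.912 = $399,456
Thornbury County: ($399,456 − $123,000) × 0.00934 = $276,456 × 0.00934 = $2,582.09904
Talbot Unified SD: $399,456 × 0.02307 = $9,215.44992
Windmere Township: ($399,456 − $123,000) × 0.00573 = $276,456 × 0.00573 = $1,584.09288
City of Calderon: ($399,456 − $123,000) × 0.01203 = $276,456 × 0.01203 = $3,325.76568
Hospital District: ($399,456 − $123,000) × 0.00322 = $276,456 × 0.00322 = $890.18832
Levies subtotal = $17,597.59584
Total = $17,597.59584 + $73 = $17,670.59584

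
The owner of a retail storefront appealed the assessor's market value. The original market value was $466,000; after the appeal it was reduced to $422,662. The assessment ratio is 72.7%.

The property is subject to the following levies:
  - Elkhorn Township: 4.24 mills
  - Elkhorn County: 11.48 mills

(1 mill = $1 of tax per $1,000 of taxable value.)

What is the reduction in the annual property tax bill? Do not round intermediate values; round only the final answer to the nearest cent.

Old assessed value = $466,000 × 0.727 = $338,782
New assessed value = $422,662 × 0.727 = $307,275.274
Combined rate = 0.00424 + 0.01148 = 0.01572
Old tax = $338,782 × 0.01572 = $5,325.65304
New tax = $307,275.274 × 0.01572 = $4,830.36730728
Reduction = $5,325.65304 − $4,830.36730728 = $495.28573272

$495.29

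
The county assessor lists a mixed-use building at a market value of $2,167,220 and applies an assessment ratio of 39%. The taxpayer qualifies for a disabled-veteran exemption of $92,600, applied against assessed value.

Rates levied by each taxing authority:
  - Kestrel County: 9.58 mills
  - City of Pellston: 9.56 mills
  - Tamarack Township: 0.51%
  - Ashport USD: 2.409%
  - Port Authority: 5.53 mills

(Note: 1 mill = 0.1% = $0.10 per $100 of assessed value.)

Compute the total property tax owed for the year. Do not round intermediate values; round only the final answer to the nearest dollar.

$40,536

Assessed value = $2,167,220 × 0.39 = $845,215.8
Taxable value = $845,215.8 − $92,600 = $752,615.8
Kestrel County: $752,615.8 × 0.00958 = $7,210.059364
City of Pellston: $752,615.8 × 0.00956 = $7,195.007048
Tamarack Township: $752,615.8 × 0.0051 = $3,838.34058
Ashport USD: $752,615.8 × 0.02409 = $18,130.514622
Port Authority: $752,615.8 × 0.00553 = $4,161.965374
Total = $40,535.886988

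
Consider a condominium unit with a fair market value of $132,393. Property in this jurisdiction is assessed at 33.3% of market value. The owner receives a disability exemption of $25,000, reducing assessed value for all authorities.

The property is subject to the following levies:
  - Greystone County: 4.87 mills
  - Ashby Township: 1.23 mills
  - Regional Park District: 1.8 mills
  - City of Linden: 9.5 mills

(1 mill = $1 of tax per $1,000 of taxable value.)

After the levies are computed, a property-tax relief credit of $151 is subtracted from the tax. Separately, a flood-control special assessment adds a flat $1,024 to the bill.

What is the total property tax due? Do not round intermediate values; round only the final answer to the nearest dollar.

Assessed value = $132,393 × 0.333 = $44,086.869
Taxable value = $44,086.869 − $25,000 = $19,086.869
Greystone County: $19,086.869 × 0.00487 = $92.95305203
Ashby Township: $19,086.869 × 0.00123 = $23.47684887
Regional Park District: $19,086.869 × 0.0018 = $34.3563642
City of Linden: $19,086.869 × 0.0095 = $181.3252555
Levies subtotal = $332.1115206
After credit = $332.1115206 − $151 = $181.1115206
Total = $181.1115206 + $1,024 = $1,205.1115206

$1,205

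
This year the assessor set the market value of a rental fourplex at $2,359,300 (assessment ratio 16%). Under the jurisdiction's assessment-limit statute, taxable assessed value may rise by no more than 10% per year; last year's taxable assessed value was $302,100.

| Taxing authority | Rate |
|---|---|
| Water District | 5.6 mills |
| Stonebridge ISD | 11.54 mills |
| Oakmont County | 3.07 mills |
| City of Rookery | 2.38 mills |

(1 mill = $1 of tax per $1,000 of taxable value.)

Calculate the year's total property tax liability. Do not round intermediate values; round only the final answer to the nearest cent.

Uncapped assessed value = $2,359,300 × 0.16 = $377,488
Cap limit = $302,100 × 1.1 = $332,310
Taxable assessed value = min($377,488, $332,310) = $332,310 (cap binds)
Water District: $332,310 × 0.0056 = $1,860.936
Stonebridge ISD: $332,310 × 0.01154 = $3,834.8574
Oakmont County: $332,310 × 0.00307 = $1,020.1917
City of Rookery: $332,310 × 0.00238 = $790.8978
Total = $7,506.8829

$7,506.88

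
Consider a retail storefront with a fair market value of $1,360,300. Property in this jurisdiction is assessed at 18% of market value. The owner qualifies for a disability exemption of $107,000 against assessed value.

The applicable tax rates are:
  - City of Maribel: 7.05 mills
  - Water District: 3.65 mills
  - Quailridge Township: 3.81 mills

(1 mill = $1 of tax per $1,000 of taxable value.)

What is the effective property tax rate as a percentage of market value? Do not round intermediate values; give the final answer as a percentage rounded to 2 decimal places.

Assessed value = $1,360,300 × 0.18 = $244,854
Taxable value = $244,854 − $107,000 = $137,854
City of Maribel: $137,854 × 0.00705 = $971.8707
Water District: $137,854 × 0.00365 = $503.1671
Quailridge Township: $137,854 × 0.00381 = $525.22374
Total tax = $2,000.26154
Effective rate = $2,000.26154 ÷ $1,360,300 = 0.15% of market value

0.15%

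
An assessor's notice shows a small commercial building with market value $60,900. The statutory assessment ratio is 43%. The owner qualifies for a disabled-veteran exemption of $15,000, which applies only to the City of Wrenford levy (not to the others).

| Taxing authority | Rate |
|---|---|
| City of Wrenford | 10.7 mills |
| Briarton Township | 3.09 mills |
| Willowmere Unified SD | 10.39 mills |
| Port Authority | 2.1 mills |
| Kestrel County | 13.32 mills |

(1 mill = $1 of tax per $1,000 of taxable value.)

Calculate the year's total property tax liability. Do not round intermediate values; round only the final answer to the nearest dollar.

$877

Assessed value = $60,900 × 0.43 = $26,187
City of Wrenford: ($26,187 − $15,000) × 0.0107 = $11,187 × 0.0107 = $119.7009
Briarton Township: $26,187 × 0.00309 = $80.91783
Willowmere Unified SD: $26,187 × 0.01039 = $272.08293
Port Authority: $26,187 × 0.0021 = $54.9927
Kestrel County: $26,187 × 0.01332 = $348.81084
Total = $876.5052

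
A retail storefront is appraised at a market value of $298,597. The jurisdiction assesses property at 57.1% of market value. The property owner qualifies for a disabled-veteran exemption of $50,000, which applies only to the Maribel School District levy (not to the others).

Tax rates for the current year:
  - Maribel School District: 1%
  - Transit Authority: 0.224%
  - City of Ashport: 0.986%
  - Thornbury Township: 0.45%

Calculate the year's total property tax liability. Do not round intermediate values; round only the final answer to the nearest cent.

$4,035.27

Assessed value = $298,597 × 0.571 = $170,498.887
Maribel School District: ($170,498.887 − $50,000) × 0.01 = $120,498.887 × 0.01 = $1,204.98887
Transit Authority: $170,498.887 × 0.00224 = $381.91750688
City of Ashport: $170,498.887 × 0.00986 = $1,681.11902582
Thornbury Township: $170,498.887 × 0.0045 = $767.2449915
Total = $4,035.2703942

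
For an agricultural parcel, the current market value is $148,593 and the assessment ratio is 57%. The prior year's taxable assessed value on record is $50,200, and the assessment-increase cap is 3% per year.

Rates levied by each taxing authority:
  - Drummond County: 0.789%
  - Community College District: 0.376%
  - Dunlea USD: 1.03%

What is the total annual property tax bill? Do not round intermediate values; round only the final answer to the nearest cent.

$1,134.95

Uncapped assessed value = $148,593 × 0.57 = $84,698.01
Cap limit = $50,200 × 1.03 = $51,706
Taxable assessed value = min($84,698.01, $51,706) = $51,706 (cap binds)
Drummond County: $51,706 × 0.00789 = $407.96034
Community College District: $51,706 × 0.00376 = $194.41456
Dunlea USD: $51,706 × 0.0103 = $532.5718
Total = $1,134.9467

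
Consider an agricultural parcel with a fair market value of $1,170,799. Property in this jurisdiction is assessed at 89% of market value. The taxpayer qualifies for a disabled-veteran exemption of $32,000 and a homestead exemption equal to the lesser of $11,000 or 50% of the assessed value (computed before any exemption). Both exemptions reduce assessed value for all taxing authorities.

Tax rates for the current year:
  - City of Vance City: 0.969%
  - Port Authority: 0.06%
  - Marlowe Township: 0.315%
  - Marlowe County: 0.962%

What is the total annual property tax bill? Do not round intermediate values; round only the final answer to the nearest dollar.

Assessed value = $1,170,799 × 0.89 = $1,042,011.11
Homestead exemption = min($11,000, 50% × $1,042,011.11) = min($11,000, $521,005.555) = $11,000 (dollar cap binds)
Taxable value = $1,042,011.11 − $32,000 − $11,000 = $999,011.11
City of Vance City: $999,011.11 × 0.00969 = $9,680.4176559
Port Authority: $999,011.11 × 0.0006 = $599.406666
Marlowe Township: $999,011.11 × 0.00315 = $3,146.8849965
Marlowe County: $999,011.11 × 0.00962 = $9,610.4868782
Total = $23,037.1961966

$23,037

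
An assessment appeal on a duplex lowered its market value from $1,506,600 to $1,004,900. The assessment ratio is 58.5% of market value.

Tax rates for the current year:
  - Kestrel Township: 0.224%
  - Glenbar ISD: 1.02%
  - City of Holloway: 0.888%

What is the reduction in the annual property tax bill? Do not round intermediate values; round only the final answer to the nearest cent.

Old assessed value = $1,506,600 × 0.585 = $881,361
New assessed value = $1,004,900 × 0.585 = $587,866.5
Combined rate = 0.00224 + 0.0102 + 0.00888 = 0.02132
Old tax = $881,361 × 0.02132 = $18,790.61652
New tax = $587,866.5 × 0.02132 = $12,533.31378
Reduction = $18,790.61652 − $12,533.31378 = $6,257.30274

$6,257.30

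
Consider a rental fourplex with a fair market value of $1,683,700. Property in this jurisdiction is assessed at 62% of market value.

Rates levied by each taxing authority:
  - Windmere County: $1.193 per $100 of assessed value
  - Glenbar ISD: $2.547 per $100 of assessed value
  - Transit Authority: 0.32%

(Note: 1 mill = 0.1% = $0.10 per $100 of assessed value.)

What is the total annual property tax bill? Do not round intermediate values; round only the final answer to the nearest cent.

$42,382.10

Assessed value = $1,683,700 × 0.62 = $1,043,894
Windmere County: $1,043,894 × 0.01193 = $12,453.65542
Glenbar ISD: $1,043,894 × 0.02547 = $26,587.98018
Transit Authority: $1,043,894 × 0.0032 = $3,340.4608
Total = $42,382.0964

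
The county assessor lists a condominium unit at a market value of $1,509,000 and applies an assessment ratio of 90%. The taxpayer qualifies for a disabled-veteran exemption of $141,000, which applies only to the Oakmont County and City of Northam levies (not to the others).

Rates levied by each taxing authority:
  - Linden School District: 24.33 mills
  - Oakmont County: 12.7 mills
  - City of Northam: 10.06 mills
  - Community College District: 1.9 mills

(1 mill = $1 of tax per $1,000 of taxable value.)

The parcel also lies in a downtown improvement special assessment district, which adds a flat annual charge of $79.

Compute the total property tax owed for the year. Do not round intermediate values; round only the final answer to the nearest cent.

Assessed value = $1,509,000 × 0.9 = $1,358,100
Linden School District: $1,358,100 × 0.02433 = $33,042.573
Oakmont County: ($1,358,100 − $141,000) × 0.0127 = $1,217,100 × 0.0127 = $15,457.17
City of Northam: ($1,358,100 − $141,000) × 0.01006 = $1,217,100 × 0.01006 = $12,244.026
Community College District: $1,358,100 × 0.0019 = $2,580.39
Levies subtotal = $63,324.159
Total = $63,324.159 + $79 = $63,403.159

$63,403.16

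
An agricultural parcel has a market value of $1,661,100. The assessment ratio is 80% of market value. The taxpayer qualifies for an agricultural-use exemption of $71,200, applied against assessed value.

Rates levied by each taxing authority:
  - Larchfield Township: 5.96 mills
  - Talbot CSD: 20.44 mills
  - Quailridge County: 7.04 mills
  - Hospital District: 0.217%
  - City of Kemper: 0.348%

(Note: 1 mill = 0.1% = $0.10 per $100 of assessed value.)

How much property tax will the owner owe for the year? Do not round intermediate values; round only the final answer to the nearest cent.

Assessed value = $1,661,100 × 0.8 = $1,328,880
Taxable value = $1,328,880 − $71,200 = $1,257,680
Larchfield Township: $1,257,680 × 0.00596 = $7,495.7728
Talbot CSD: $1,257,680 × 0.02044 = $25,706.9792
Quailridge County: $1,257,680 × 0.00704 = $8,854.0672
Hospital District: $1,257,680 × 0.00217 = $2,729.1656
City of Kemper: $1,257,680 × 0.00348 = $4,376.7264
Total = $49,162.7112

$49,162.71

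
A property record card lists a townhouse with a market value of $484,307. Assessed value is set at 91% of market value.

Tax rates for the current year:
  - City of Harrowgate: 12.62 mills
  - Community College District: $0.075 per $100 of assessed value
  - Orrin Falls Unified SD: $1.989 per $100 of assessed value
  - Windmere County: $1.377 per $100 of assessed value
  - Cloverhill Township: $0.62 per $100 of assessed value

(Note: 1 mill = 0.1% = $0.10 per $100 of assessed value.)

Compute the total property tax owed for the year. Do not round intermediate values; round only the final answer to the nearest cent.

Assessed value = $484,307 × 0.91 = $440,719.37
City of Harrowgate: $440,719.37 × 0.01262 = $5,561.8784494
Community College District: $440,719.37 × 0.00075 = $330.5395275
Orrin Falls Unified SD: $440,719.37 × 0.01989 = $8,765.9082693
Windmere County: $440,719.37 × 0.01377 = $6,068.7057249
Cloverhill Township: $440,719.37 × 0.0062 = $2,732.460094
Total = $23,459.4920651

$23,459.49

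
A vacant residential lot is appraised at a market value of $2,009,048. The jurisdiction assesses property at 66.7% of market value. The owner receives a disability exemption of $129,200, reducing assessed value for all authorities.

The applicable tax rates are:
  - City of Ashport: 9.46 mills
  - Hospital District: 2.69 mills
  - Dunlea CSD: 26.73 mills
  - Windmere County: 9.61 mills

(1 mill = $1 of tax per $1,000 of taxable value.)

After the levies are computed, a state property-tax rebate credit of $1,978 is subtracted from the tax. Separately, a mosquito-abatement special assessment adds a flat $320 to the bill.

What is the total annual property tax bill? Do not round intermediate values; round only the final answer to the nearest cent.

$57,055.39

Assessed value = $2,009,048 × 0.667 = $1,340,035.016
Taxable value = $1,340,035.016 − $129,200 = $1,210,835.016
City of Ashport: $1,210,835.016 × 0.00946 = $11,454.49925136
Hospital District: $1,210,835.016 × 0.00269 = $3,257.14619304
Dunlea CSD: $1,210,835.016 × 0.02673 = $32,365.61997768
Windmere County: $1,210,835.016 × 0.00961 = $11,636.12450376
Levies subtotal = $58,713.38992584
After credit = $58,713.38992584 − $1,978 = $56,735.38992584
Total = $56,735.38992584 + $320 = $57,055.38992584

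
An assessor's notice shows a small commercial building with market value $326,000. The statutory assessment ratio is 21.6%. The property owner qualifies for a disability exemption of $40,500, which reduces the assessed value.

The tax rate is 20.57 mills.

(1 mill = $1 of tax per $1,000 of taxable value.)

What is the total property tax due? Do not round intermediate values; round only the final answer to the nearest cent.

$615.37

Assessed value = $326,000 × 0.216 = $70,416
Taxable value = $70,416 − $40,500 = $29,916
Tax = $29,916 × 0.02057 = $615.37212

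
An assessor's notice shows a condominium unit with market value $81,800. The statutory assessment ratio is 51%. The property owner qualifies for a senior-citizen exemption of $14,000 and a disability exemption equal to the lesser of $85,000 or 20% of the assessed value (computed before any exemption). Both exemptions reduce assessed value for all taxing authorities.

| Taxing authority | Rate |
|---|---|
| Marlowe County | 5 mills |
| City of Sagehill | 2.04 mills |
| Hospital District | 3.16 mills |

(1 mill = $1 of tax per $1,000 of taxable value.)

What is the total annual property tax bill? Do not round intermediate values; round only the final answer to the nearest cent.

Assessed value = $81,800 × 0.51 = $41,718
Disability exemption = min($85,000, 20% × $41,718) = min($85,000, $8,343.6) = $8,343.6 (percentage binds)
Taxable value = $41,718 − $14,000 − $8,343.6 = $19,374.4
Marlowe County: $19,374.4 × 0.005 = $96.872
City of Sagehill: $19,374.4 × 0.00204 = $39.523776
Hospital District: $19,374.4 × 0.00316 = $61.223104
Total = $197.61888

$197.62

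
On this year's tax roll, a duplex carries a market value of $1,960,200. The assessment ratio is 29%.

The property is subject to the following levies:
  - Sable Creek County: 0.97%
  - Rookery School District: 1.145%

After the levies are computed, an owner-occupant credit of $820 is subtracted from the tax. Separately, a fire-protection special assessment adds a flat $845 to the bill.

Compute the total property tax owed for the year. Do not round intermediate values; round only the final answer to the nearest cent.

$12,047.89

Assessed value = $1,960,200 × 0.29 = $568,458
Sable Creek County: $568,458 × 0.0097 = $5,514.0426
Rookery School District: $568,458 × 0.01145 = $6,508.8441
Levies subtotal = $12,022.8867
After credit = $12,022.8867 − $820 = $11,202.8867
Total = $11,202.8867 + $845 = $12,047.8867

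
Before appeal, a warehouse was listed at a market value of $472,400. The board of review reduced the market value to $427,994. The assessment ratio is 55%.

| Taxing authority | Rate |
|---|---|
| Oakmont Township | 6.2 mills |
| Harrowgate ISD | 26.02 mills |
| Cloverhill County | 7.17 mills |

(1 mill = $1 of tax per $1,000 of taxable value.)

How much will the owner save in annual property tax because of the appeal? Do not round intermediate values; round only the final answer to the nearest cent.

$962.03

Old assessed value = $472,400 × 0.55 = $259,820
New assessed value = $427,994 × 0.55 = $235,396.7
Combined rate = 0.0062 + 0.02602 + 0.00717 = 0.03939
Old tax = $259,820 × 0.03939 = $10,234.3098
New tax = $235,396.7 × 0.03939 = $9,272.276013
Reduction = $10,234.3098 − $9,272.276013 = $962.033787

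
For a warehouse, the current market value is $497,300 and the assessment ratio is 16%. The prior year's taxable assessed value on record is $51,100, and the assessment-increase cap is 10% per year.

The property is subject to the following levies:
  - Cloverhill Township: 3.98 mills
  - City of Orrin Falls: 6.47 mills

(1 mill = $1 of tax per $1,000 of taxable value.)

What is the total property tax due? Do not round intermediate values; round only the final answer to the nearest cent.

Uncapped assessed value = $497,300 × 0.16 = $79,568
Cap limit = $51,100 × 1.1 = $56,210
Taxable assessed value = min($79,568, $56,210) = $56,210 (cap binds)
Cloverhill Township: $56,210 × 0.00398 = $223.7158
City of Orrin Falls: $56,210 × 0.00647 = $363.6787
Total = $587.3945

$587.39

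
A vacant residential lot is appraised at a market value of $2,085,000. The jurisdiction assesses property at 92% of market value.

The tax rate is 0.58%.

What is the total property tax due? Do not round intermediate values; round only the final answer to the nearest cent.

$11,125.56

Assessed value = $2,085,000 × 0.92 = $1,918,200
Tax = $1,918,200 × 0.0058 = $11,125.56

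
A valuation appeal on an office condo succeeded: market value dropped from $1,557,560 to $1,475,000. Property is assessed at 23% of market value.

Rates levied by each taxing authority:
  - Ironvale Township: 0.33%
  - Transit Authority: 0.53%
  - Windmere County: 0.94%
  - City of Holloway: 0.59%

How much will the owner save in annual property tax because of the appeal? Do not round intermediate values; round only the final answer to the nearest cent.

Old assessed value = $1,557,560 × 0.23 = $358,238.8
New assessed value = $1,475,000 × 0.23 = $339,250
Combined rate = 0.0033 + 0.0053 + 0.0094 + 0.0059 = 0.0239
Old tax = $358,238.8 × 0.0239 = $8,561.90732
New tax = $339,250 × 0.0239 = $8,108.075
Reduction = $8,561.90732 − $8,108.075 = $453.83232

$453.83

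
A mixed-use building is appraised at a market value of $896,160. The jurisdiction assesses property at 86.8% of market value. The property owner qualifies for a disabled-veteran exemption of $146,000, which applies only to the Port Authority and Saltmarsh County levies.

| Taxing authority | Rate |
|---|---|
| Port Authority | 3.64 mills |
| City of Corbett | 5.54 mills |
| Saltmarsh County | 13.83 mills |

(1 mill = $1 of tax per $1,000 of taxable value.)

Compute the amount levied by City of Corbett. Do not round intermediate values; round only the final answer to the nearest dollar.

$4,309

Assessed value = $896,160 × 0.868 = $777,866.88
City of Corbett taxable value = $777,866.88 (exemption does not apply)
City of Corbett levy = $777,866.88 × 0.00554 = $4,309.3825152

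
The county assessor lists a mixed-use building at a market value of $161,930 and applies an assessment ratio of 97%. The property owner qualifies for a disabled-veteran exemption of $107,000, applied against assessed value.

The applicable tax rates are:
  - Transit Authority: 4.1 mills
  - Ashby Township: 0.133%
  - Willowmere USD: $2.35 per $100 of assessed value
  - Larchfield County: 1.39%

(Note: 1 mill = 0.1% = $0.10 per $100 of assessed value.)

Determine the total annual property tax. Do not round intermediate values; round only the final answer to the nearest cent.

Assessed value = $161,930 × 0.97 = $157,072.1
Taxable value = $157,072.1 − $107,000 = $50,072.1
Transit Authority: $50,072.1 × 0.0041 = $205.29561
Ashby Township: $50,072.1 × 0.00133 = $66.595893
Willowmere USD: $50,072.1 × 0.0235 = $1,176.69435
Larchfield County: $50,072.1 × 0.0139 = $696.00219
Total = $2,144.588043

$2,144.59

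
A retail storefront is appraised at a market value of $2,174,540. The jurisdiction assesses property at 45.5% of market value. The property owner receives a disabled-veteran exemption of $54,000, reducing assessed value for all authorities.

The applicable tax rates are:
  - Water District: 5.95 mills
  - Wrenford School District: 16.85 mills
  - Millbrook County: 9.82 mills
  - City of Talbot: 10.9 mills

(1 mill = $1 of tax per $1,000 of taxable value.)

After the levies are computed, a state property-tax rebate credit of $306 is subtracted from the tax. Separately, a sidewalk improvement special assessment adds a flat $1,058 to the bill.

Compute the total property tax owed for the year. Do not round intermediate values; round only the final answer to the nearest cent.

$41,461.29

Assessed value = $2,174,540 × 0.455 = $989,415.7
Taxable value = $989,415.7 − $54,000 = $935,415.7
Water District: $935,415.7 × 0.00595 = $5,565.723415
Wrenford School District: $935,415.7 × 0.01685 = $15,761.754545
Millbrook County: $935,415.7 × 0.00982 = $9,185.782174
City of Talbot: $935,415.7 × 0.0109 = $10,196.03113
Levies subtotal = $40,709.291264
After credit = $40,709.291264 − $306 = $40,403.291264
Total = $40,403.291264 + $1,058 = $41,461.291264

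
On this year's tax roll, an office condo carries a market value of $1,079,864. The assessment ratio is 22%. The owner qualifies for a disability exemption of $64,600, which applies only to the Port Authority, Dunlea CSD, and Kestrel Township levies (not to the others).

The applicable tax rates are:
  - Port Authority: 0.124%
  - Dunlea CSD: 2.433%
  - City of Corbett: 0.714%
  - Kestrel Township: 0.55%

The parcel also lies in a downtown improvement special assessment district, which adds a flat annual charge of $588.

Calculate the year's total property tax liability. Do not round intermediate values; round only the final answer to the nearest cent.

Assessed value = $1,079,864 × 0.22 = $237,570.08
Port Authority: ($237,570.08 − $64,600) × 0.00124 = $172,970.08 × 0.00124 = $214.4828992
Dunlea CSD: ($237,570.08 − $64,600) × 0.02433 = $172,970.08 × 0.02433 = $4,208.3620464
City of Corbett: $237,570.08 × 0.00714 = $1,696.2503712
Kestrel Township: ($237,570.08 − $64,600) × 0.0055 = $172,970.08 × 0.0055 = $951.33544
Levies subtotal = $7,070.4307568
Total = $7,070.4307568 + $588 = $7,658.4307568

$7,658.43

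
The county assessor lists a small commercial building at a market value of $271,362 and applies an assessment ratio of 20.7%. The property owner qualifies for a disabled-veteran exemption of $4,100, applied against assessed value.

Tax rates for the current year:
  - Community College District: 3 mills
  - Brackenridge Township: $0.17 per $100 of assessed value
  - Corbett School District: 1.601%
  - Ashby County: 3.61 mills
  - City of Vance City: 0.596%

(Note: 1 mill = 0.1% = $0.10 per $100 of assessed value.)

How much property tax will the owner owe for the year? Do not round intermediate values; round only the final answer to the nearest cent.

$1,576.74

Assessed value = $271,362 × 0.207 = $56,171.934
Taxable value = $56,171.934 − $4,100 = $52,071.934
Community College District: $52,071.934 × 0.003 = $156.215802
Brackenridge Township: $52,071.934 × 0.0017 = $88.5222878
Corbett School District: $52,071.934 × 0.01601 = $833.67166334
Ashby County: $52,071.934 × 0.00361 = $187.97968174
City of Vance City: $52,071.934 × 0.00596 = $310.34872664
Total = $1,576.73816152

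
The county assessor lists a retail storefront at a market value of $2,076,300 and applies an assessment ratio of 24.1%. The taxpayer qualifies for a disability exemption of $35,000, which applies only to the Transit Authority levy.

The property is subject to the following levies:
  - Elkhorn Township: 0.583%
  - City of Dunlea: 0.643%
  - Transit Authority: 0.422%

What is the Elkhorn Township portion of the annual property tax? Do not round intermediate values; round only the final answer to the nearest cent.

$2,917.26

Assessed value = $2,076,300 × 0.241 = $500,388.3
Elkhorn Township taxable value = $500,388.3 (exemption does not apply)
Elkhorn Township levy = $500,388.3 × 0.00583 = $2,917.263789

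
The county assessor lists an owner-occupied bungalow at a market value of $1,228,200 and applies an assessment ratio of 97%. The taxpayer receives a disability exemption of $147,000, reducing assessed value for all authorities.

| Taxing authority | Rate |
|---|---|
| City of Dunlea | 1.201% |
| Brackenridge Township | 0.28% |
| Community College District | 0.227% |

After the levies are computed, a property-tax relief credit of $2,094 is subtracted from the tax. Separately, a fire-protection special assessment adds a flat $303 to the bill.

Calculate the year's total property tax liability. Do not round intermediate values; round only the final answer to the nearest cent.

$16,046.57

Assessed value = $1,228,200 × 0.97 = $1,191,354
Taxable value = $1,191,354 − $147,000 = $1,044,354
City of Dunlea: $1,044,354 × 0.01201 = $12,542.69154
Brackenridge Township: $1,044,354 × 0.0028 = $2,924.1912
Community College District: $1,044,354 × 0.00227 = $2,370.68358
Levies subtotal = $17,837.56632
After credit = $17,837.56632 − $2,094 = $15,743.56632
Total = $15,743.56632 + $303 = $16,046.56632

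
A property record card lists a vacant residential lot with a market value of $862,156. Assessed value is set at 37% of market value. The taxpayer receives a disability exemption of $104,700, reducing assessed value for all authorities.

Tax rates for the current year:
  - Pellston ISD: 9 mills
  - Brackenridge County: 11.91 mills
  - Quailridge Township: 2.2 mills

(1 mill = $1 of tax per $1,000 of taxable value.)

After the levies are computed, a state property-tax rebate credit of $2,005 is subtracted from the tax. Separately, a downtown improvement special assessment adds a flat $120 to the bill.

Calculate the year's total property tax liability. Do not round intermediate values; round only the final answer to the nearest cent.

$3,067.42

Assessed value = $862,156 × 0.37 = $318,997.72
Taxable value = $318,997.72 − $104,700 = $214,297.72
Pellston ISD: $214,297.72 × 0.009 = $1,928.67948
Brackenridge County: $214,297.72 × 0.01191 = $2,552.2858452
Quailridge Township: $214,297.72 × 0.0022 = $471.454984
Levies subtotal = $4,952.4203092
After credit = $4,952.4203092 − $2,005 = $2,947.4203092
Total = $2,947.4203092 + $120 = $3,067.4203092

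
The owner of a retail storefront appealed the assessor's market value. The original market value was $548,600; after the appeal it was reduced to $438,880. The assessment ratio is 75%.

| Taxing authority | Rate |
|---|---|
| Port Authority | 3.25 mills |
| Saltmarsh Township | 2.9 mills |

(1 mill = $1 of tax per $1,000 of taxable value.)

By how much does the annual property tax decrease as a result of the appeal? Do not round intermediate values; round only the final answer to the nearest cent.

$506.08

Old assessed value = $548,600 × 0.75 = $411,450
New assessed value = $438,880 × 0.75 = $329,160
Combined rate = 0.00325 + 0.0029 = 0.00615
Old tax = $411,450 × 0.00615 = $2,530.4175
New tax = $329,160 × 0.00615 = $2,024.334
Reduction = $2,530.4175 − $2,024.334 = $506.0835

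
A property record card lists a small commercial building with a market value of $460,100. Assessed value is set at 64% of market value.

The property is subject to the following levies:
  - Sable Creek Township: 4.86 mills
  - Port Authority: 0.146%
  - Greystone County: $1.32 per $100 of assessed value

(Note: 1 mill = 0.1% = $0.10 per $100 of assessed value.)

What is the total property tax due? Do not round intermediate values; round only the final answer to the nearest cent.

Assessed value = $460,100 × 0.64 = $294,464
Sable Creek Township: $294,464 × 0.00486 = $1,431.09504
Port Authority: $294,464 × 0.00146 = $429.91744
Greystone County: $294,464 × 0.0132 = $3,886.9248
Total = $5,747.93728

$5,747.94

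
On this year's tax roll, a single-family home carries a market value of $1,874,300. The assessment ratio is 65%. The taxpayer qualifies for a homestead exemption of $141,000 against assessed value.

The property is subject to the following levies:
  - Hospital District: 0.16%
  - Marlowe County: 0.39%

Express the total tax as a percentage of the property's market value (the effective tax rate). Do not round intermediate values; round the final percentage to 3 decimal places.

Assessed value = $1,874,300 × 0.65 = $1,218,295
Taxable value = $1,218,295 − $141,000 = $1,077,295
Hospital District: $1,077,295 × 0.0016 = $1,723.672
Marlowe County: $1,077,295 × 0.0039 = $4,201.4505
Total tax = $5,925.1225
Effective rate = $5,925.1225 ÷ $1,874,300 = 0.316% of market value

0.316%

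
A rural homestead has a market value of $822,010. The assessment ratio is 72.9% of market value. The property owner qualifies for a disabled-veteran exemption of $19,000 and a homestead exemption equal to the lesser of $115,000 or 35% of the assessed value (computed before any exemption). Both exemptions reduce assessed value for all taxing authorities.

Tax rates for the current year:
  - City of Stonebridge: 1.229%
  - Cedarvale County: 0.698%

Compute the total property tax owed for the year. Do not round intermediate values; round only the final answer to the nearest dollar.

$8,965

Assessed value = $822,010 × 0.729 = $599,245.29
Homestead exemption = min($115,000, 35% × $599,245.29) = min($115,000, $209,735.8515) = $115,000 (dollar cap binds)
Taxable value = $599,245.29 − $19,000 − $115,000 = $465,245.29
City of Stonebridge: $465,245.29 × 0.01229 = $5,717.8646141
Cedarvale County: $465,245.29 × 0.00698 = $3,247.4121242
Total = $8,965.2767383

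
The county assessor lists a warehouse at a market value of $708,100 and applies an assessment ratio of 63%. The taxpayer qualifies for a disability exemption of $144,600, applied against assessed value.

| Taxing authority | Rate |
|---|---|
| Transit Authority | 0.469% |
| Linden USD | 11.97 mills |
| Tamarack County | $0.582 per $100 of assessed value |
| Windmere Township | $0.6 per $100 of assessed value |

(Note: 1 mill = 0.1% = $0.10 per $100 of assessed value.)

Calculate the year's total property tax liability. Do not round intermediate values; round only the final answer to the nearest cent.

$8,586.81

Assessed value = $708,100 × 0.63 = $446,103
Taxable value = $446,103 − $144,600 = $301,503
Transit Authority: $301,503 × 0.00469 = $1,414.04907
Linden USD: $301,503 × 0.01197 = $3,608.99091
Tamarack County: $301,503 × 0.00582 = $1,754.74746
Windmere Township: $301,503 × 0.006 = $1,809.018
Total = $8,586.80544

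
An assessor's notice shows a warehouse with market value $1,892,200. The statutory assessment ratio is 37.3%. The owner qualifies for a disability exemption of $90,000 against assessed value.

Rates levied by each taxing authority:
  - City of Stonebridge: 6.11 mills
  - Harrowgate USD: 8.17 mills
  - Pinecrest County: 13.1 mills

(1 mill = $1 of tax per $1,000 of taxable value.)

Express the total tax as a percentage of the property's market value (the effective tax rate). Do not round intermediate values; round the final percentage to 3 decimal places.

Assessed value = $1,892,200 × 0.373 = $705,790.6
Taxable value = $705,790.6 − $90,000 = $615,790.6
City of Stonebridge: $615,790.6 × 0.00611 = $3,762.480566
Harrowgate USD: $615,790.6 × 0.00817 = $5,031.009202
Pinecrest County: $615,790.6 × 0.0131 = $8,066.85686
Total tax = $16,860.346628
Effective rate = $16,860.346628 ÷ $1,892,200 = 0.891% of market value

0.891%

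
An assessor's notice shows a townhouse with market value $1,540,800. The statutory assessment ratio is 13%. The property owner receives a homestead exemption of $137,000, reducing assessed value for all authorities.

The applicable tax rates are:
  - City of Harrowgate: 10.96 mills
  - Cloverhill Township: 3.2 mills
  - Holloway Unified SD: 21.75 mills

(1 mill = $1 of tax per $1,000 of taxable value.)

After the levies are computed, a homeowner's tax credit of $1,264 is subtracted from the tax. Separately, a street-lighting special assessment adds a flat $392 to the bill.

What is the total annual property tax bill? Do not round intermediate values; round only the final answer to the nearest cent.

$1,401.25

Assessed value = $1,540,800 × 0.13 = $200,304
Taxable value = $200,304 − $137,000 = $63,304
City of Harrowgate: $63,304 × 0.01096 = $693.81184
Cloverhill Township: $63,304 × 0.0032 = $202.5728
Holloway Unified SD: $63,304 × 0.02175 = $1,376.862
Levies subtotal = $2,273.24664
After credit = $2,273.24664 − $1,264 = $1,009.24664
Total = $1,009.24664 + $392 = $1,401.24664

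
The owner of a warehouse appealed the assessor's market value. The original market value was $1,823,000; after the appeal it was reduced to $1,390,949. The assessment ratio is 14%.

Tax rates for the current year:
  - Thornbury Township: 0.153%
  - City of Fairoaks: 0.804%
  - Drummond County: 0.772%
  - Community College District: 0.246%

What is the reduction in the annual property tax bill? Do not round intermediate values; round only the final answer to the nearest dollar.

$1,195

Old assessed value = $1,823,000 × 0.14 = $255,220
New assessed value = $1,390,949 × 0.14 = $194,732.86
Combined rate = 0.00153 + 0.00804 + 0.00772 + 0.00246 = 0.01975
Old tax = $255,220 × 0.01975 = $5,040.595
New tax = $194,732.86 × 0.01975 = $3,845.973985
Reduction = $5,040.595 − $3,845.973985 = $1,194.621015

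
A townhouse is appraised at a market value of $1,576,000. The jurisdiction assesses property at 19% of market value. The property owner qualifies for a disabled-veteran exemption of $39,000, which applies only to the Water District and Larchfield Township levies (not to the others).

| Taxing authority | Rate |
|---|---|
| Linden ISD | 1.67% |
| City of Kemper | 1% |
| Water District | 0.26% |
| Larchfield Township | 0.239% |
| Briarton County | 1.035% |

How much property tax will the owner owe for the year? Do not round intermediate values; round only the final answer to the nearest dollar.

$12,394

Assessed value = $1,576,000 × 0.19 = $299,440
Linden ISD: $299,440 × 0.0167 = $5,000.648
City of Kemper: $299,440 × 0.01 = $2,994.4
Water District: ($299,440 − $39,000) × 0.0026 = $260,440 × 0.0026 = $677.144
Larchfield Township: ($299,440 − $39,000) × 0.00239 = $260,440 × 0.00239 = $622.4516
Briarton County: $299,440 × 0.01035 = $3,099.204
Total = $12,393.8476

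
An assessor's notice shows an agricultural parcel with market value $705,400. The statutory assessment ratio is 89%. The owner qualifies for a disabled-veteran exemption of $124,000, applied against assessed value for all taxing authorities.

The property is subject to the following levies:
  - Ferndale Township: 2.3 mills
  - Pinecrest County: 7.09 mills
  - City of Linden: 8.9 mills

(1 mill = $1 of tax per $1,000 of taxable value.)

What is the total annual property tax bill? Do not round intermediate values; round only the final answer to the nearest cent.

Assessed value = $705,400 × 0.89 = $627,806
Taxable value = $627,806 − $124,000 = $503,806
Ferndale Township: $503,806 × 0.0023 = $1,158.7538
Pinecrest County: $503,806 × 0.00709 = $3,571.98454
City of Linden: $503,806 × 0.0089 = $4,483.8734
Total = $1,158.7538 + $3,571.98454 + $4,483.8734 = $9,214.61174

$9,214.61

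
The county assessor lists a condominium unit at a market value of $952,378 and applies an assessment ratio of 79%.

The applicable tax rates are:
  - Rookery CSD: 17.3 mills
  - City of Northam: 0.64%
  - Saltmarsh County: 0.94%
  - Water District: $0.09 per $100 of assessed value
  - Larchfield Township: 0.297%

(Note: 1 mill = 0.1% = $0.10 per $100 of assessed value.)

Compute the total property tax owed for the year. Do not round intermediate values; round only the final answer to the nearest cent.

$27,815.44

Assessed value = $952,378 × 0.79 = $752,378.62
Rookery CSD: $752,378.62 × 0.0173 = $13,016.150126
City of Northam: $752,378.62 × 0.0064 = $4,815.223168
Saltmarsh County: $752,378.62 × 0.0094 = $7,072.359028
Water District: $752,378.62 × 0.0009 = $677.140758
Larchfield Township: $752,378.62 × 0.00297 = $2,234.5645014
Total = $27,815.4375814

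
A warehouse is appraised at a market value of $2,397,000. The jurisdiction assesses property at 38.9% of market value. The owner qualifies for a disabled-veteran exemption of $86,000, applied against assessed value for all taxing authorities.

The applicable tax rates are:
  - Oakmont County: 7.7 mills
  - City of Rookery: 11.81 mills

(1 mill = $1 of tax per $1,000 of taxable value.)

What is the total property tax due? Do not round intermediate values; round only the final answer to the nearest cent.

$16,513.91

Assessed value = $2,397,000 × 0.389 = $932,433
Taxable value = $932,433 − $86,000 = $846,433
Oakmont County: $846,433 × 0.0077 = $6,517.5341
City of Rookery: $846,433 × 0.01181 = $9,996.37373
Total = $6,517.5341 + $9,996.37373 = $16,513.90783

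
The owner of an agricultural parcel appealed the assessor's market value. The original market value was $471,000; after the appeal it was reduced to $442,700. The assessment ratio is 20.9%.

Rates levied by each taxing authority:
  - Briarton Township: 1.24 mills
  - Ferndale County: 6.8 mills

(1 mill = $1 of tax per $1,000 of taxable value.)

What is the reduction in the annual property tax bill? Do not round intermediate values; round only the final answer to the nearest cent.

$47.55

Old assessed value = $471,000 × 0.209 = $98,439
New assessed value = $442,700 × 0.209 = $92,524.3
Combined rate = 0.00124 + 0.0068 = 0.00804
Old tax = $98,439 × 0.00804 = $791.44956
New tax = $92,524.3 × 0.00804 = $743.895372
Reduction = $791.44956 − $743.895372 = $47.554188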